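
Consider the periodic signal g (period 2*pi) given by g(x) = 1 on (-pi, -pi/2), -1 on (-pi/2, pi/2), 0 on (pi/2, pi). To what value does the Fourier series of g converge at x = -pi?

1/2

x = -pi differs from x = pi by -1 full period(s), and the series is 2*pi-periodic.
At x = pi the one-sided limits are g(pi^-) = 0 and g(pi^+) = 1.
By Dirichlet's theorem the series converges to their average, [(0) + (1)]/2 = 1/2.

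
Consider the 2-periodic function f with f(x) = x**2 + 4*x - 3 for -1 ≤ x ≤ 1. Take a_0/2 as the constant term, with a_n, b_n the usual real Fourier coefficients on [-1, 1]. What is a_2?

a_2 = ∫_{-1}^{1} f(x) cos(2*pi*x) dx.
Integrating by parts twice (tabular method), an antiderivative of (x**2 + 4*x - 3) cos(2*pi*x) is x**2*sin(2*pi*x)/(2*pi) + 2*x*sin(2*pi*x)/pi + x*cos(2*pi*x)/(2*pi**2) - 3*sin(2*pi*x)/(2*pi) - sin(2*pi*x)/(4*pi**3) + cos(2*pi*x)/pi**2; evaluating from -1 to 1: ∫_{-1}^{1} (x**2 + 4*x - 3) cos(2*pi*x) dx = (3/(2*pi**2)) - (1/(2*pi**2)) = pi**(-2).
Hence a_2 = pi**(-2).

pi**(-2)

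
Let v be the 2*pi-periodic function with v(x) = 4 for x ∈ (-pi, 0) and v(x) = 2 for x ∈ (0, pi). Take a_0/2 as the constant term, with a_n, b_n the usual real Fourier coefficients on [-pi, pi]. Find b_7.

b_7 = 1/pi ∫_{-pi}^{pi} v(x) sin(7*x) dx.
Split the integral at the breakpoints.
Directly, an antiderivative of (4) sin(7*x) is -4*cos(7*x)/7; evaluating from -pi to 0: ∫_{-pi}^{0} (4) sin(7*x) dx = (-4/7) - (4/7) = -8/7.
Directly, an antiderivative of (2) sin(7*x) is -2*cos(7*x)/7; evaluating from 0 to pi: ∫_{0}^{pi} (2) sin(7*x) dx = (2/7) - (-2/7) = 4/7.
Summing the pieces and multiplying by (1/pi) gives b_7 = -4/(7*pi).

-4/(7*pi)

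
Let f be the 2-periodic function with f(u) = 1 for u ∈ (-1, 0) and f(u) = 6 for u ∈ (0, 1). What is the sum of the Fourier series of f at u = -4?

u = -4 differs from u = 0 by -2 full period(s), and the series is 2-periodic.
At u = 0 the one-sided limits are f(0^-) = 1 and f(0^+) = 6.
By Dirichlet's theorem the series converges to their average, [(1) + (6)]/2 = 7/2.

7/2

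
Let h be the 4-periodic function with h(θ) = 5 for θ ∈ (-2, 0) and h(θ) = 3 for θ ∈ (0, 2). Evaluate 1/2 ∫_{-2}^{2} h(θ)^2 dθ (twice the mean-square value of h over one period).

34

1/2 ∫_{-2}^{2} h(θ)^2 dθ = 1/2 · (68) = 34.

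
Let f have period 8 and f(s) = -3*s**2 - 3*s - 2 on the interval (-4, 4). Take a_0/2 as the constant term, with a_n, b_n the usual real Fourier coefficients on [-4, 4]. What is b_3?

-8/pi

b_3 = 1/4 ∫_{-4}^{4} f(s) sin(3*pi*s/4) ds.
Integrating by parts twice (tabular method), an antiderivative of (-3*s**2 - 3*s - 2) sin(3*pi*s/4) is 4*s**2*cos(3*pi*s/4)/pi - 32*s*sin(3*pi*s/4)/(3*pi**2) + 4*s*cos(3*pi*s/4)/pi - 16*sin(3*pi*s/4)/(3*pi**2) - 128*cos(3*pi*s/4)/(9*pi**3) + 8*cos(3*pi*s/4)/(3*pi); evaluating from -4 to 4: ∫_{-4}^{4} (-3*s**2 - 3*s - 2) sin(3*pi*s/4) ds = (8*(16 - 93*pi**2)/(9*pi**3)) - (8*(16 - 57*pi**2)/(9*pi**3)) = -32/pi.
Hence b_3 = (1/4)·(-32/pi) = -8/pi.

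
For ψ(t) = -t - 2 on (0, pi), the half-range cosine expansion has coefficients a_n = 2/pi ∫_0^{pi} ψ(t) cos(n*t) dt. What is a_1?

4/pi

a_1 = 2/pi ∫_0^{pi} (-t - 2) cos(t) dt.
Integrating by parts (boundary term plus one more integral), an antiderivative of (-t - 2) cos(t) is -t*sin(t) - 2*sin(t) - cos(t); evaluating from 0 to pi: ∫_{0}^{pi} (-t - 2) cos(t) dt = (1) - (-1) = 2.
Hence a_1 = (2/pi)·(2) = 4/pi.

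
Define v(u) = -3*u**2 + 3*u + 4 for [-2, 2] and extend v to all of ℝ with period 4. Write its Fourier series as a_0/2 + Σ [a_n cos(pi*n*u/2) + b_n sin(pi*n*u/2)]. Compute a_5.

48/(25*pi**2)

a_5 = 1/2 ∫_{-2}^{2} v(u) cos(5*pi*u/2) du.
Integrating by parts twice (tabular method), an antiderivative of (-3*u**2 + 3*u + 4) cos(5*pi*u/2) is -6*u**2*sin(5*pi*u/2)/(5*pi) + 6*u*sin(5*pi*u/2)/(5*pi) - 24*u*cos(5*pi*u/2)/(25*pi**2) + 48*sin(5*pi*u/2)/(125*pi**3) + 8*sin(5*pi*u/2)/(5*pi) + 12*cos(5*pi*u/2)/(25*pi**2); evaluating from -2 to 2: ∫_{-2}^{2} (-3*u**2 + 3*u + 4) cos(5*pi*u/2) du = (36/(25*pi**2)) - (-12/(5*pi**2)) = 96/(25*pi**2).
Hence a_5 = (1/2)·(96/(25*pi**2)) = 48/(25*pi**2).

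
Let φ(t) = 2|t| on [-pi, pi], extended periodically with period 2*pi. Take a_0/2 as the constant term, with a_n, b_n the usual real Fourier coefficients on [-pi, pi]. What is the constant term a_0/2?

pi

a_0 = 1/pi ∫_{-pi}^{pi} φ(t) dt = 1/pi · (2*pi**2) = 2*pi.
So the constant term a_0/2 = pi.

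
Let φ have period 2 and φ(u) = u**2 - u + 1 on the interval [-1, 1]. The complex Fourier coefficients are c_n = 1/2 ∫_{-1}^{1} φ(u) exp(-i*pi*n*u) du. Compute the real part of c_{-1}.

Since φ is real-valued, Re(c_{-1}) = 1/2 ∫_{-1}^{1} φ(u) cos(-pi*u) du = a_{1}/2.
Integrating by parts twice (tabular method), an antiderivative of (u**2 - u + 1) cos(-pi*u) is u**2*sin(pi*u)/pi - u*sin(pi*u)/pi + 2*u*cos(pi*u)/pi**2 - 2*sin(pi*u)/pi**3 + sin(pi*u)/pi - cos(pi*u)/pi**2; evaluating from -1 to 1: ∫_{-1}^{1} (u**2 - u + 1) cos(-pi*u) du = (-1/pi**2) - (3/pi**2) = -4/pi**2.
Hence Re(c_{-1}) = (1/2)·(-4/pi**2) = -2/pi**2.

-2/pi**2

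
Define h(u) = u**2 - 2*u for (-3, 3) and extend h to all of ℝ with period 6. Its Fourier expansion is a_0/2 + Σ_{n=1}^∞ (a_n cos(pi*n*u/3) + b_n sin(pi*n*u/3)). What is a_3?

-4/pi**2

a_3 = 1/3 ∫_{-3}^{3} h(u) cos(pi*u) du.
Integrating by parts twice (tabular method), an antiderivative of (u**2 - 2*u) cos(pi*u) is u**2*sin(pi*u)/pi - 2*u*sin(pi*u)/pi + 2*u*cos(pi*u)/pi**2 - 2*sin(pi*u)/pi**3 - 2*cos(pi*u)/pi**2; evaluating from -3 to 3: ∫_{-3}^{3} (u**2 - 2*u) cos(pi*u) du = (-4/pi**2) - (8/pi**2) = -12/pi**2.
Hence a_3 = (1/3)·(-12/pi**2) = -4/pi**2.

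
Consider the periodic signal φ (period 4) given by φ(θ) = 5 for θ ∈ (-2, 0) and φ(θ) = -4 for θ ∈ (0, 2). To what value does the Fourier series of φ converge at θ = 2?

At θ = 2 the one-sided limits are φ(2^-) = -4 and φ(2^+) = 5.
By Dirichlet's theorem the series converges to their average, [(-4) + (5)]/2 = 1/2.

1/2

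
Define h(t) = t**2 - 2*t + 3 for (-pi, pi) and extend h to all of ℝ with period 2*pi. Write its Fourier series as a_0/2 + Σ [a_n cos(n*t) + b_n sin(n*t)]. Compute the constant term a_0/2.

a_0 = 1/pi ∫_{-pi}^{pi} h(t) dt = 1/pi · (2*pi*(9 + pi**2)/3) = 6 + 2*pi**2/3.
So the constant term a_0/2 = 3 + pi**2/3.

3 + pi**2/3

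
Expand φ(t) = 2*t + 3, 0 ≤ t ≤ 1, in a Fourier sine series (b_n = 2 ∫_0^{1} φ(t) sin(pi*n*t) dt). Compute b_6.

b_6 = 2 ∫_0^{1} (2*t + 3) sin(6*pi*t) dt.
Integrating by parts (boundary term plus one more integral), an antiderivative of (2*t + 3) sin(6*pi*t) is -t*cos(6*pi*t)/(3*pi) + sin(6*pi*t)/(18*pi**2) - cos(6*pi*t)/(2*pi); evaluating from 0 to 1: ∫_{0}^{1} (2*t + 3) sin(6*pi*t) dt = (-5/(6*pi)) - (-1/(2*pi)) = -1/(3*pi).
Hence b_6 = 2·(-1/(3*pi)) = -2/(3*pi).

-2/(3*pi)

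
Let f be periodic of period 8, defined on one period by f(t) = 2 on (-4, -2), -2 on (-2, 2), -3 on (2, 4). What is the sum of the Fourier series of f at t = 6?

0

t = 6 differs from t = -2 by 1 full period(s), and the series is 8-periodic.
At t = -2 the one-sided limits are f(-2^-) = 2 and f(-2^+) = -2.
By Dirichlet's theorem the series converges to their average, [(2) + (-2)]/2 = 0.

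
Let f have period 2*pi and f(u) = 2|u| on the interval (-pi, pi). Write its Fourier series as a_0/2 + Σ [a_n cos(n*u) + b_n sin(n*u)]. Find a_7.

a_7 = 1/pi ∫_{-pi}^{pi} f(u) cos(7*u) du.
f is even and cos(7*u) is even, so the integrand is even and a_7 = 2/pi ∫_0^{pi} f(u) cos(7*u) du.
Integrating by parts (boundary term plus one more integral), an antiderivative of (2*u) cos(7*u) is 2*u*sin(7*u)/7 + 2*cos(7*u)/49; evaluating from 0 to pi: ∫_{0}^{pi} (2*u) cos(7*u) du = (-2/49) - (2/49) = -4/49.
Hence a_7 = (2/pi)·(-4/49) = -8/(49*pi).

-8/(49*pi)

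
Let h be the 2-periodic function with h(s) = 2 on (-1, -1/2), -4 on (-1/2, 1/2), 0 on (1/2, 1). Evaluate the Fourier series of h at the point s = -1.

1

s = -1 differs from s = 1 by -1 full period(s), and the series is 2-periodic.
At s = 1 the one-sided limits are h(1^-) = 0 and h(1^+) = 2.
By Dirichlet's theorem the series converges to their average, [(0) + (2)]/2 = 1.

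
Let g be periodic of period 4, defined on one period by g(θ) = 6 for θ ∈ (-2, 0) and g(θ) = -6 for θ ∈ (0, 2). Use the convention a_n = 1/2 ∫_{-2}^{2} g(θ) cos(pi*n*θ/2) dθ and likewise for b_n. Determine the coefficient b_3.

-8/pi

b_3 = 1/2 ∫_{-2}^{2} g(θ) sin(3*pi*θ/2) dθ.
g is odd and sin(3*pi*θ/2) is odd, so the integrand is even and b_3 = ∫_0^{2} g(θ) sin(3*pi*θ/2) dθ.
Directly, an antiderivative of (-6) sin(3*pi*θ/2) is 4*cos(3*pi*θ/2)/pi; evaluating from 0 to 2: ∫_{0}^{2} (-6) sin(3*pi*θ/2) dθ = (-4/pi) - (4/pi) = -8/pi.
Hence b_3 = -8/pi.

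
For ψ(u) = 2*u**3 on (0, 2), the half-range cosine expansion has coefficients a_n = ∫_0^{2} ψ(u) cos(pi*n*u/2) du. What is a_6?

8/(3*pi**2)

a_6 = ∫_0^{2} (2*u**3) cos(3*pi*u) du.
Integrating by parts three times (tabular method), an antiderivative of (2*u**3) cos(3*pi*u) is 2*u**3*sin(3*pi*u)/(3*pi) + 2*u**2*cos(3*pi*u)/(3*pi**2) - 4*u*sin(3*pi*u)/(9*pi**3) - 4*cos(3*pi*u)/(27*pi**4); evaluating from 0 to 2: ∫_{0}^{2} (2*u**3) cos(3*pi*u) du = (4*(-1 + 18*pi**2)/(27*pi**4)) - (-4/(27*pi**4)) = 8/(3*pi**2).
Hence a_6 = 8/(3*pi**2).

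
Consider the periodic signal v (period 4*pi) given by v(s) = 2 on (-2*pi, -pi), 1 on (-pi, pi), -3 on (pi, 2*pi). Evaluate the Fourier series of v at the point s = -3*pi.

-1

s = -3*pi differs from s = pi by -1 full period(s), and the series is 4*pi-periodic.
At s = pi the one-sided limits are v(pi^-) = 1 and v(pi^+) = -3.
By Dirichlet's theorem the series converges to their average, [(1) + (-3)]/2 = -1.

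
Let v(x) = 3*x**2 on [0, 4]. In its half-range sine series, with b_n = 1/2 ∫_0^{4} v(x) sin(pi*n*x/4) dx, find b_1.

-384/pi**3 + 96/pi

b_1 = 1/2 ∫_0^{4} (3*x**2) sin(pi*x/4) dx.
Integrating by parts twice (tabular method), an antiderivative of (3*x**2) sin(pi*x/4) is -12*x**2*cos(pi*x/4)/pi + 96*x*sin(pi*x/4)/pi**2 + 384*cos(pi*x/4)/pi**3; evaluating from 0 to 4: ∫_{0}^{4} (3*x**2) sin(pi*x/4) dx = (-384/pi**3 + 192/pi) - (384/pi**3) = -768/pi**3 + 192/pi.
Hence b_1 = (1/2)·(-768/pi**3 + 192/pi) = -384/pi**3 + 96/pi.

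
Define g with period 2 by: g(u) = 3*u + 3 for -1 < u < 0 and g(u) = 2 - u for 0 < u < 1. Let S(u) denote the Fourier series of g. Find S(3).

1/2

u = 3 differs from u = 1 by 1 full period(s), and the series is 2-periodic.
At u = 1 the one-sided limits are g(1^-) = 1 and g(1^+) = 0.
By Dirichlet's theorem the series converges to their average, [(1) + (0)]/2 = 1/2.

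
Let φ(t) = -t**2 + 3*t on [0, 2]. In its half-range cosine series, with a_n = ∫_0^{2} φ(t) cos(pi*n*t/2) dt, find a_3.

a_3 = ∫_0^{2} (-t**2 + 3*t) cos(3*pi*t/2) dt.
Integrating by parts twice (tabular method), an antiderivative of (-t**2 + 3*t) cos(3*pi*t/2) is -2*t**2*sin(3*pi*t/2)/(3*pi) + 2*t*sin(3*pi*t/2)/pi - 8*t*cos(3*pi*t/2)/(9*pi**2) + 16*sin(3*pi*t/2)/(27*pi**3) + 4*cos(3*pi*t/2)/(3*pi**2); evaluating from 0 to 2: ∫_{0}^{2} (-t**2 + 3*t) cos(3*pi*t/2) dt = (4/(9*pi**2)) - (4/(3*pi**2)) = -8/(9*pi**2).
Hence a_3 = -8/(9*pi**2).

-8/(9*pi**2)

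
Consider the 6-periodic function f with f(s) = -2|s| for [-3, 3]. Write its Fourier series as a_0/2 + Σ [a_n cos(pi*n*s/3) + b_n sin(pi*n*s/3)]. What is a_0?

a_0 = 1/3 ∫_{-3}^{3} f(s) ds = 1/3 · (-18) = -6.

-6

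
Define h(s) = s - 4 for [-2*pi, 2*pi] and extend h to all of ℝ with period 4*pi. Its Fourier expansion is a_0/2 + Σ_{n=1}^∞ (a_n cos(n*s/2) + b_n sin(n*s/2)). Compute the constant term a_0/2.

a_0 = (1/(2*pi)) ∫_{-2*pi}^{2*pi} h(s) ds = (1/(2*pi)) · (-16*pi) = -8.
So the constant term a_0/2 = -4.

-4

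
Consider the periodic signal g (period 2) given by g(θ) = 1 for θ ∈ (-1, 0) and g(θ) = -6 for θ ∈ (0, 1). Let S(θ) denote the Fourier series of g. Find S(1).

-5/2

At θ = 1 the one-sided limits are g(1^-) = -6 and g(1^+) = 1.
By Dirichlet's theorem the series converges to their average, [(-6) + (1)]/2 = -5/2.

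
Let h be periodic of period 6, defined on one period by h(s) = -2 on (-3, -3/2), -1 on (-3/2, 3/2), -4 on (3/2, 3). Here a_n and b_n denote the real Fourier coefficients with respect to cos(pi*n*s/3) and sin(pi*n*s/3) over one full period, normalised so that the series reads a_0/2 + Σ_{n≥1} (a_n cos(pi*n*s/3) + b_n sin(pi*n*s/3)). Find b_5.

b_5 = 1/3 ∫_{-3}^{3} h(s) sin(5*pi*s/3) ds.
Split the integral at the breakpoints.
Directly, an antiderivative of (-2) sin(5*pi*s/3) is 6*cos(5*pi*s/3)/(5*pi); evaluating from -3 to -3/2: ∫_{-3}^{-3/2} (-2) sin(5*pi*s/3) ds = (0) - (-6/(5*pi)) = 6/(5*pi).
Directly, an antiderivative of (-1) sin(5*pi*s/3) is 3*cos(5*pi*s/3)/(5*pi); evaluating from -3/2 to 3/2: ∫_{-3/2}^{3/2} (-1) sin(5*pi*s/3) ds = (0) - (0) = 0.
Directly, an antiderivative of (-4) sin(5*pi*s/3) is 12*cos(5*pi*s/3)/(5*pi); evaluating from 3/2 to 3: ∫_{3/2}^{3} (-4) sin(5*pi*s/3) ds = (-12/(5*pi)) - (0) = -12/(5*pi).
Summing the pieces and multiplying by (1/3) gives b_5 = -2/(5*pi).

-2/(5*pi)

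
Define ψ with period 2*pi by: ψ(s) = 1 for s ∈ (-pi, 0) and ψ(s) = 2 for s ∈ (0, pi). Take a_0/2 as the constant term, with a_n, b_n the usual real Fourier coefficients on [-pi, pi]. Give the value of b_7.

2/(7*pi)

b_7 = 1/pi ∫_{-pi}^{pi} ψ(s) sin(7*s) ds.
Split the integral at the breakpoints.
Directly, an antiderivative of (1) sin(7*s) is -cos(7*s)/7; evaluating from -pi to 0: ∫_{-pi}^{0} (1) sin(7*s) ds = (-1/7) - (1/7) = -2/7.
Directly, an antiderivative of (2) sin(7*s) is -2*cos(7*s)/7; evaluating from 0 to pi: ∫_{0}^{pi} (2) sin(7*s) ds = (2/7) - (-2/7) = 4/7.
Summing the pieces and multiplying by (1/pi) gives b_7 = 2/(7*pi).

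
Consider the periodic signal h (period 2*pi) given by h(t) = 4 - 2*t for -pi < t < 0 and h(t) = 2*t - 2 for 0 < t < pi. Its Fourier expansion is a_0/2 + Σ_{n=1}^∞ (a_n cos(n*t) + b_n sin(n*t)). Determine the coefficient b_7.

b_7 = 1/pi ∫_{-pi}^{pi} h(t) sin(7*t) dt.
Split the integral at the breakpoints.
Integrating by parts (boundary term plus one more integral), an antiderivative of (4 - 2*t) sin(7*t) is 2*t*cos(7*t)/7 - 2*sin(7*t)/49 - 4*cos(7*t)/7; evaluating from -pi to 0: ∫_{-pi}^{0} (4 - 2*t) sin(7*t) dt = (-4/7) - (4/7 + 2*pi/7) = -8/7 - 2*pi/7.
Integrating by parts (boundary term plus one more integral), an antiderivative of (2*t - 2) sin(7*t) is -2*t*cos(7*t)/7 + 2*sin(7*t)/49 + 2*cos(7*t)/7; evaluating from 0 to pi: ∫_{0}^{pi} (2*t - 2) sin(7*t) dt = (-2/7 + 2*pi/7) - (2/7) = -4/7 + 2*pi/7.
Summing the pieces and multiplying by (1/pi) gives b_7 = -12/(7*pi).

-12/(7*pi)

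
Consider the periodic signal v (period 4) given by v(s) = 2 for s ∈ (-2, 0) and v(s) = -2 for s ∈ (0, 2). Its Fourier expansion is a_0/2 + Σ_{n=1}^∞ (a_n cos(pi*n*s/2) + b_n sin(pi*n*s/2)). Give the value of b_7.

-8/(7*pi)

b_7 = 1/2 ∫_{-2}^{2} v(s) sin(7*pi*s/2) ds.
v is odd and sin(7*pi*s/2) is odd, so the integrand is even and b_7 = ∫_0^{2} v(s) sin(7*pi*s/2) ds.
Directly, an antiderivative of (-2) sin(7*pi*s/2) is 4*cos(7*pi*s/2)/(7*pi); evaluating from 0 to 2: ∫_{0}^{2} (-2) sin(7*pi*s/2) ds = (-4/(7*pi)) - (4/(7*pi)) = -8/(7*pi).
Hence b_7 = -8/(7*pi).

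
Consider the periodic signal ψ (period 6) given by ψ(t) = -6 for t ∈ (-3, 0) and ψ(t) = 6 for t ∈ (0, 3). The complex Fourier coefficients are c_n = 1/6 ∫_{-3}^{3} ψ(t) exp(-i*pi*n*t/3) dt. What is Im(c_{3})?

Since ψ is real-valued, Im(c_{3}) = -1/6 ∫_{-3}^{3} ψ(t) sin(pi*t) dt = -b_{3}/2.
ψ is odd and sin(pi*t) is odd, so the integrand is even: ∫_{-3}^{3} ψ(t) sin(pi*t) dt = 2∫_0^{3} ψ(t) sin(pi*t) dt.
Directly, an antiderivative of (6) sin(pi*t) is -6*cos(pi*t)/pi; evaluating from 0 to 3: ∫_{0}^{3} (6) sin(pi*t) dt = (6/pi) - (-6/pi) = 12/pi.
So ∫_{-3}^{3} ψ(t) sin(pi*t) dt = 24/pi.
Hence Im(c_{3}) = (-1/6)·(24/pi) = -4/pi.

-4/pi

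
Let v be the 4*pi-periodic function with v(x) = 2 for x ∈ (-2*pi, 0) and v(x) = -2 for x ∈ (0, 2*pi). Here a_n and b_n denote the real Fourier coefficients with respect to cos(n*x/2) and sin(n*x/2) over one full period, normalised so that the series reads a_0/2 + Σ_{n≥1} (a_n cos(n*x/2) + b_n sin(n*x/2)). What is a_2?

0

a_2 = (1/(2*pi)) ∫_{-2*pi}^{2*pi} v(x) cos(x) dx.
v is odd and cos(x) is even, so the integrand is odd over a symmetric interval and the integral vanishes.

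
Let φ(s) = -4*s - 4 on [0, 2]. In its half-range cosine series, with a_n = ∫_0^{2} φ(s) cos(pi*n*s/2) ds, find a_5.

32/(25*pi**2)

a_5 = ∫_0^{2} (-4*s - 4) cos(5*pi*s/2) ds.
Integrating by parts (boundary term plus one more integral), an antiderivative of (-4*s - 4) cos(5*pi*s/2) is -8*s*sin(5*pi*s/2)/(5*pi) - 8*sin(5*pi*s/2)/(5*pi) - 16*cos(5*pi*s/2)/(25*pi**2); evaluating from 0 to 2: ∫_{0}^{2} (-4*s - 4) cos(5*pi*s/2) ds = (16/(25*pi**2)) - (-16/(25*pi**2)) = 32/(25*pi**2).
Hence a_5 = 32/(25*pi**2).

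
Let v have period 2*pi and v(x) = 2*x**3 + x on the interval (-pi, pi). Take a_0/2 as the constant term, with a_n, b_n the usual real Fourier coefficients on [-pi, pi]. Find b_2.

b_2 = 1/pi ∫_{-pi}^{pi} v(x) sin(2*x) dx.
v is odd and sin(2*x) is odd, so the integrand is even and b_2 = 2/pi ∫_0^{pi} v(x) sin(2*x) dx.
Integrating by parts three times (tabular method), an antiderivative of (2*x**3 + x) sin(2*x) is -x**3*cos(2*x) + 3*x**2*sin(2*x)/2 + x*cos(2*x) - sin(2*x)/2; evaluating from 0 to pi: ∫_{0}^{pi} (2*x**3 + x) sin(2*x) dx = (pi - pi**3) - (0) = pi - pi**3.
Hence b_2 = (2/pi)·(pi - pi**3) = 2 - 2*pi**2.

2 - 2*pi**2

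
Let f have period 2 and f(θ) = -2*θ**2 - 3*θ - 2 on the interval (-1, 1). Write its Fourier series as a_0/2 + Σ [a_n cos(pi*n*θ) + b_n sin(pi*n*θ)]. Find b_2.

3/pi

b_2 = ∫_{-1}^{1} f(θ) sin(2*pi*θ) dθ.
Integrating by parts twice (tabular method), an antiderivative of (-2*θ**2 - 3*θ - 2) sin(2*pi*θ) is θ**2*cos(2*pi*θ)/pi - θ*sin(2*pi*θ)/pi**2 + 3*θ*cos(2*pi*θ)/(2*pi) - 3*sin(2*pi*θ)/(4*pi**2) - cos(2*pi*θ)/(2*pi**3) + cos(2*pi*θ)/pi; evaluating from -1 to 1: ∫_{-1}^{1} (-2*θ**2 - 3*θ - 2) sin(2*pi*θ) dθ = ((-1 + 7*pi**2)/(2*pi**3)) - ((-1 + pi**2)/(2*pi**3)) = 3/pi.
Hence b_2 = 3/pi.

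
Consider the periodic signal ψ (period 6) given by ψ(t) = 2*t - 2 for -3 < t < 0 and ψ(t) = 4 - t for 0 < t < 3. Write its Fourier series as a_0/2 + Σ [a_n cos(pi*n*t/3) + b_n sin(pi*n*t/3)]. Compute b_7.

b_7 = 1/3 ∫_{-3}^{3} ψ(t) sin(7*pi*t/3) dt.
Split the integral at the breakpoints.
Integrating by parts (boundary term plus one more integral), an antiderivative of (2*t - 2) sin(7*pi*t/3) is -6*t*cos(7*pi*t/3)/(7*pi) + 18*sin(7*pi*t/3)/(49*pi**2) + 6*cos(7*pi*t/3)/(7*pi); evaluating from -3 to 0: ∫_{-3}^{0} (2*t - 2) sin(7*pi*t/3) dt = (6/(7*pi)) - (-24/(7*pi)) = 30/(7*pi).
Integrating by parts (boundary term plus one more integral), an antiderivative of (4 - t) sin(7*pi*t/3) is 3*t*cos(7*pi*t/3)/(7*pi) - 9*sin(7*pi*t/3)/(49*pi**2) - 12*cos(7*pi*t/3)/(7*pi); evaluating from 0 to 3: ∫_{0}^{3} (4 - t) sin(7*pi*t/3) dt = (3/(7*pi)) - (-12/(7*pi)) = 15/(7*pi).
Summing the pieces and multiplying by (1/3) gives b_7 = 15/(7*pi).

15/(7*pi)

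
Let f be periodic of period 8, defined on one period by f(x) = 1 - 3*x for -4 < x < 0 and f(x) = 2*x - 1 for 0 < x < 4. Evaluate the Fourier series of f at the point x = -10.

x = -10 differs from x = -2 by -1 full period(s), and the series is 8-periodic.
f is continuous at x = -2 with value 7, so the series converges to 7 there.

7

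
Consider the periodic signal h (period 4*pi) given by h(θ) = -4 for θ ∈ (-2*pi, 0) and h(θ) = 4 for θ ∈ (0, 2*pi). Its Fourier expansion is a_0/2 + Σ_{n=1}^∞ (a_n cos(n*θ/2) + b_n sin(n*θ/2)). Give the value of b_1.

16/pi

b_1 = (1/(2*pi)) ∫_{-2*pi}^{2*pi} h(θ) sin(θ/2) dθ.
h is odd and sin(θ/2) is odd, so the integrand is even and b_1 = 1/pi ∫_0^{2*pi} h(θ) sin(θ/2) dθ.
Directly, an antiderivative of (4) sin(θ/2) is -8*cos(θ/2); evaluating from 0 to 2*pi: ∫_{0}^{2*pi} (4) sin(θ/2) dθ = (8) - (-8) = 16.
Hence b_1 = (1/pi)·(16) = 16/pi.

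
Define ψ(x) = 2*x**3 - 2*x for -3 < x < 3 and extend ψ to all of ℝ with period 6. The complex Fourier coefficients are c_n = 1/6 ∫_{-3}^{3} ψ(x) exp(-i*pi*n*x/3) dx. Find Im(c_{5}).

Since ψ is real-valued, Im(c_{5}) = -1/6 ∫_{-3}^{3} ψ(x) sin(5*pi*x/3) dx = -b_{5}/2.
ψ is odd and sin(5*pi*x/3) is odd, so the integrand is even: ∫_{-3}^{3} ψ(x) sin(5*pi*x/3) dx = 2∫_0^{3} ψ(x) sin(5*pi*x/3) dx.
Integrating by parts three times (tabular method), an antiderivative of (2*x**3 - 2*x) sin(5*pi*x/3) is -6*x**3*cos(5*pi*x/3)/(5*pi) + 54*x**2*sin(5*pi*x/3)/(25*pi**2) + 324*x*cos(5*pi*x/3)/(125*pi**3) + 6*x*cos(5*pi*x/3)/(5*pi) - 18*sin(5*pi*x/3)/(25*pi**2) - 972*sin(5*pi*x/3)/(625*pi**4); evaluating from 0 to 3: ∫_{0}^{3} (2*x**3 - 2*x) sin(5*pi*x/3) dx = (36*(-27 + 100*pi**2)/(125*pi**3)) - (0) = 36*(-27 + 100*pi**2)/(125*pi**3).
So ∫_{-3}^{3} ψ(x) sin(5*pi*x/3) dx = 72*(-27 + 100*pi**2)/(125*pi**3).
Hence Im(c_{5}) = (-1/6)·(72*(-27 + 100*pi**2)/(125*pi**3)) = 12*(27 - 100*pi**2)/(125*pi**3).

12*(27 - 100*pi**2)/(125*pi**3)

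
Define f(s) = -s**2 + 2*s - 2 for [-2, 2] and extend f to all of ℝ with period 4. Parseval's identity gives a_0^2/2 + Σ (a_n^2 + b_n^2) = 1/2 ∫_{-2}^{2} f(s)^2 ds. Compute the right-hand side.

1/2 ∫_{-2}^{2} f(s)^2 ds = 1/2 · (1072/15) = 536/15.

536/15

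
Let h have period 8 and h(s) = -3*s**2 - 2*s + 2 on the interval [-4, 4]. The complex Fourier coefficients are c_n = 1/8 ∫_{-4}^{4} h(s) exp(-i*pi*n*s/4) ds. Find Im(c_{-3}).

Since h is real-valued, Im(c_{-3}) = -1/8 ∫_{-4}^{4} h(s) sin(-3*pi*s/4) ds = b_{3}/2.
Integrating by parts twice (tabular method), an antiderivative of (-3*s**2 - 2*s + 2) sin(-3*pi*s/4) is -4*s**2*cos(3*pi*s/4)/pi + 32*s*sin(3*pi*s/4)/(3*pi**2) - 8*s*cos(3*pi*s/4)/(3*pi) + 32*sin(3*pi*s/4)/(9*pi**2) + 128*cos(3*pi*s/4)/(9*pi**3) + 8*cos(3*pi*s/4)/(3*pi); evaluating from -4 to 4: ∫_{-4}^{4} (-3*s**2 - 2*s + 2) sin(-3*pi*s/4) ds = (-128/(9*pi**3) + 72/pi) - (8*(-16 + 57*pi**2)/(9*pi**3)) = 64/(3*pi).
Hence Im(c_{-3}) = (-1/8)·(64/(3*pi)) = -8/(3*pi).

-8/(3*pi)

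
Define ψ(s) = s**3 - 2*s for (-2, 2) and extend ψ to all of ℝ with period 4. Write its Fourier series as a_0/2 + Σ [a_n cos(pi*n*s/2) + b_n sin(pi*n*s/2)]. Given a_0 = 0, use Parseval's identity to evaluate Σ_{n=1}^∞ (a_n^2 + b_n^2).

Parseval: a_0^2/2 + Σ_{n≥1} (a_n^2+b_n^2) = 1/2 ∫_{-2}^{2} ψ(s)^2 ds = 352/105.
Subtract a_0^2/2 = 0: Σ (a_n^2+b_n^2) = 352/105.

352/105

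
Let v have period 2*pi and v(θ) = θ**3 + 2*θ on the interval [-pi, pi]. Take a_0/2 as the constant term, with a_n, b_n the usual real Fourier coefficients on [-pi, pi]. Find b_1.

b_1 = 1/pi ∫_{-pi}^{pi} v(θ) sin(θ) dθ.
v is odd and sin(θ) is odd, so the integrand is even and b_1 = 2/pi ∫_0^{pi} v(θ) sin(θ) dθ.
Integrating by parts three times (tabular method), an antiderivative of (θ**3 + 2*θ) sin(θ) is -θ**3*cos(θ) + 3*θ**2*sin(θ) + 4*θ*cos(θ) - 4*sin(θ); evaluating from 0 to pi: ∫_{0}^{pi} (θ**3 + 2*θ) sin(θ) dθ = (pi*(-4 + pi**2)) - (0) = pi*(-4 + pi**2).
Hence b_1 = (2/pi)·(pi*(-4 + pi**2)) = -8 + 2*pi**2.

-8 + 2*pi**2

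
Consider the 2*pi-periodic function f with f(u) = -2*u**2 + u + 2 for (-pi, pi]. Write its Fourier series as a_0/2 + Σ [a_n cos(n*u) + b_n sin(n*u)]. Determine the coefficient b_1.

2

b_1 = 1/pi ∫_{-pi}^{pi} f(u) sin(u) du.
Integrating by parts twice (tabular method), an antiderivative of (-2*u**2 + u + 2) sin(u) is 2*u**2*cos(u) - 4*u*sin(u) - u*cos(u) + sin(u) - 6*cos(u); evaluating from -pi to pi: ∫_{-pi}^{pi} (-2*u**2 + u + 2) sin(u) du = (-2*pi**2 + pi + 6) - (-2*pi**2 - pi + 6) = 2*pi.
Hence b_1 = (1/pi)·(2*pi) = 2.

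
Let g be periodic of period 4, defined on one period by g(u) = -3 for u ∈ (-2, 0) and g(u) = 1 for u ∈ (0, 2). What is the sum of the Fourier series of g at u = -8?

u = -8 differs from u = 0 by -2 full period(s), and the series is 4-periodic.
At u = 0 the one-sided limits are g(0^-) = -3 and g(0^+) = 1.
By Dirichlet's theorem the series converges to their average, [(-3) + (1)]/2 = -1.

-1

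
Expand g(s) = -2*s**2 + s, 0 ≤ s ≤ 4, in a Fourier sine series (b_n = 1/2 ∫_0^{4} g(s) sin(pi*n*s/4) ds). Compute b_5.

b_5 = 1/2 ∫_0^{4} (-2*s**2 + s) sin(5*pi*s/4) ds.
Integrating by parts twice (tabular method), an antiderivative of (-2*s**2 + s) sin(5*pi*s/4) is 8*s**2*cos(5*pi*s/4)/(5*pi) - 64*s*sin(5*pi*s/4)/(25*pi**2) - 4*s*cos(5*pi*s/4)/(5*pi) + 16*sin(5*pi*s/4)/(25*pi**2) - 256*cos(5*pi*s/4)/(125*pi**3); evaluating from 0 to 4: ∫_{0}^{4} (-2*s**2 + s) sin(5*pi*s/4) ds = (16*(16 - 175*pi**2)/(125*pi**3)) - (-256/(125*pi**3)) = 16*(32 - 175*pi**2)/(125*pi**3).
Hence b_5 = (1/2)·(16*(32 - 175*pi**2)/(125*pi**3)) = 8*(32 - 175*pi**2)/(125*pi**3).

8*(32 - 175*pi**2)/(125*pi**3)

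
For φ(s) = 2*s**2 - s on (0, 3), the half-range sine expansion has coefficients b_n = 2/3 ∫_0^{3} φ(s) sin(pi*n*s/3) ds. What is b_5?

b_5 = 2/3 ∫_0^{3} (2*s**2 - s) sin(5*pi*s/3) ds.
Integrating by parts twice (tabular method), an antiderivative of (2*s**2 - s) sin(5*pi*s/3) is -6*s**2*cos(5*pi*s/3)/(5*pi) + 36*s*sin(5*pi*s/3)/(25*pi**2) + 3*s*cos(5*pi*s/3)/(5*pi) - 9*sin(5*pi*s/3)/(25*pi**2) + 108*cos(5*pi*s/3)/(125*pi**3); evaluating from 0 to 3: ∫_{0}^{3} (2*s**2 - s) sin(5*pi*s/3) ds = (-108/(125*pi**3) + 9/pi) - (108/(125*pi**3)) = -216/(125*pi**3) + 9/pi.
Hence b_5 = (2/3)·(-216/(125*pi**3) + 9/pi) = -144/(125*pi**3) + 6/pi.

-144/(125*pi**3) + 6/pi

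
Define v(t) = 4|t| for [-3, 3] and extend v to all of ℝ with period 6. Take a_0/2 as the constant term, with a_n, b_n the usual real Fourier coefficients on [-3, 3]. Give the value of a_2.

0

a_2 = 1/3 ∫_{-3}^{3} v(t) cos(2*pi*t/3) dt.
v is even and cos(2*pi*t/3) is even, so the integrand is even and a_2 = 2/3 ∫_0^{3} v(t) cos(2*pi*t/3) dt.
Integrating by parts (boundary term plus one more integral), an antiderivative of (4*t) cos(2*pi*t/3) is 6*t*sin(2*pi*t/3)/pi + 9*cos(2*pi*t/3)/pi**2; evaluating from 0 to 3: ∫_{0}^{3} (4*t) cos(2*pi*t/3) dt = (9/pi**2) - (9/pi**2) = 0.
Hence a_2 = (2/3)·(0) = 0.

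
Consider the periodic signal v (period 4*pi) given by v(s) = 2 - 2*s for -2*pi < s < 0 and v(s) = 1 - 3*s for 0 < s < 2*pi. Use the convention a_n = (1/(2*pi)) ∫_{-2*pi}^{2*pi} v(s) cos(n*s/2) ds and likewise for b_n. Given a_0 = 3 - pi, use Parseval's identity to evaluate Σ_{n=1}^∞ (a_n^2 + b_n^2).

1/2 + 5*pi + 101*pi**2/6

Parseval: a_0^2/2 + Σ_{n≥1} (a_n^2+b_n^2) = (1/(2*pi)) ∫_{-2*pi}^{2*pi} v(s)^2 ds = 5 + 2*pi + 52*pi**2/3.
Subtract a_0^2/2 = (3 - pi)**2/2: Σ (a_n^2+b_n^2) = 1/2 + 5*pi + 101*pi**2/6.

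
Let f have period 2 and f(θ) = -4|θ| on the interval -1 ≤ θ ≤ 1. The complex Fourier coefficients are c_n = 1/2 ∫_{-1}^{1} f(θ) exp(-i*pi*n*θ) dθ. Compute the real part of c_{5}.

8/(25*pi**2)

Since f is real-valued, Re(c_{5}) = 1/2 ∫_{-1}^{1} f(θ) cos(5*pi*θ) dθ = a_{5}/2.
f is even and cos(5*pi*θ) is even, so the integrand is even: ∫_{-1}^{1} f(θ) cos(5*pi*θ) dθ = 2∫_0^{1} f(θ) cos(5*pi*θ) dθ.
Integrating by parts (boundary term plus one more integral), an antiderivative of (-4*θ) cos(5*pi*θ) is -4*θ*sin(5*pi*θ)/(5*pi) - 4*cos(5*pi*θ)/(25*pi**2); evaluating from 0 to 1: ∫_{0}^{1} (-4*θ) cos(5*pi*θ) dθ = (4/(25*pi**2)) - (-4/(25*pi**2)) = 8/(25*pi**2).
So ∫_{-1}^{1} f(θ) cos(5*pi*θ) dθ = 16/(25*pi**2).
Hence Re(c_{5}) = (1/2)·(16/(25*pi**2)) = 8/(25*pi**2).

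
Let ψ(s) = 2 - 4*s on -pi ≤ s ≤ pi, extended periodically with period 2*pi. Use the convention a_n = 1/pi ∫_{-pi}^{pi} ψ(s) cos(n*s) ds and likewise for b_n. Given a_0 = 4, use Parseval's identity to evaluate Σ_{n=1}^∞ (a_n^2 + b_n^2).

32*pi**2/3

Parseval: a_0^2/2 + Σ_{n≥1} (a_n^2+b_n^2) = 1/pi ∫_{-pi}^{pi} ψ(s)^2 ds = 8 + 32*pi**2/3.
Subtract a_0^2/2 = 8: Σ (a_n^2+b_n^2) = 32*pi**2/3.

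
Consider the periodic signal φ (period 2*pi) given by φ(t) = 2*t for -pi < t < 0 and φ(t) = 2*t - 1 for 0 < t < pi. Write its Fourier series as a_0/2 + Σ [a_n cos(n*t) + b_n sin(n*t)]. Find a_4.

0

a_4 = 1/pi ∫_{-pi}^{pi} φ(t) cos(4*t) dt.
Split the integral at the breakpoints.
Integrating by parts (boundary term plus one more integral), an antiderivative of (2*t) cos(4*t) is t*sin(4*t)/2 + cos(4*t)/8; evaluating from -pi to 0: ∫_{-pi}^{0} (2*t) cos(4*t) dt = (1/8) - (1/8) = 0.
Integrating by parts (boundary term plus one more integral), an antiderivative of (2*t - 1) cos(4*t) is t*sin(4*t)/2 - sin(4*t)/4 + cos(4*t)/8; evaluating from 0 to pi: ∫_{0}^{pi} (2*t - 1) cos(4*t) dt = (1/8) - (1/8) = 0.
Summing the pieces and multiplying by (1/pi) gives a_4 = 0.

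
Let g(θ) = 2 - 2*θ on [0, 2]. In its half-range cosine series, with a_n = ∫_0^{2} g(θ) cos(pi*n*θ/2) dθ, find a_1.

16/pi**2

a_1 = ∫_0^{2} (2 - 2*θ) cos(pi*θ/2) dθ.
Integrating by parts (boundary term plus one more integral), an antiderivative of (2 - 2*θ) cos(pi*θ/2) is -4*θ*sin(pi*θ/2)/pi + 4*sin(pi*θ/2)/pi - 8*cos(pi*θ/2)/pi**2; evaluating from 0 to 2: ∫_{0}^{2} (2 - 2*θ) cos(pi*θ/2) dθ = (8/pi**2) - (-8/pi**2) = 16/pi**2.
Hence a_1 = 16/pi**2.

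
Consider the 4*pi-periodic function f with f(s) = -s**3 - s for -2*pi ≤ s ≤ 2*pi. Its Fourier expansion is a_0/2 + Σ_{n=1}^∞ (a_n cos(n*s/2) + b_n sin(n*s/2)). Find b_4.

b_4 = (1/(2*pi)) ∫_{-2*pi}^{2*pi} f(s) sin(2*s) ds.
f is odd and sin(2*s) is odd, so the integrand is even and b_4 = 1/pi ∫_0^{2*pi} f(s) sin(2*s) ds.
Integrating by parts three times (tabular method), an antiderivative of (-s**3 - s) sin(2*s) is s**3*cos(2*s)/2 - 3*s**2*sin(2*s)/4 - s*cos(2*s)/4 + sin(2*s)/8; evaluating from 0 to 2*pi: ∫_{0}^{2*pi} (-s**3 - s) sin(2*s) ds = (-pi/2 + 4*pi**3) - (0) = -pi/2 + 4*pi**3.
Hence b_4 = (1/pi)·(-pi/2 + 4*pi**3) = -1/2 + 4*pi**2.

-1/2 + 4*pi**2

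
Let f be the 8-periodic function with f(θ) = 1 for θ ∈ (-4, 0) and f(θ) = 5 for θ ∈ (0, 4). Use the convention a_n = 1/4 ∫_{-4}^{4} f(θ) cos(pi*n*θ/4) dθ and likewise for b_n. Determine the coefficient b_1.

b_1 = 1/4 ∫_{-4}^{4} f(θ) sin(pi*θ/4) dθ.
Split the integral at the breakpoints.
Directly, an antiderivative of (1) sin(pi*θ/4) is -4*cos(pi*θ/4)/pi; evaluating from -4 to 0: ∫_{-4}^{0} (1) sin(pi*θ/4) dθ = (-4/pi) - (4/pi) = -8/pi.
Directly, an antiderivative of (5) sin(pi*θ/4) is -20*cos(pi*θ/4)/pi; evaluating from 0 to 4: ∫_{0}^{4} (5) sin(pi*θ/4) dθ = (20/pi) - (-20/pi) = 40/pi.
Summing the pieces and multiplying by (1/4) gives b_1 = 8/pi.

8/pi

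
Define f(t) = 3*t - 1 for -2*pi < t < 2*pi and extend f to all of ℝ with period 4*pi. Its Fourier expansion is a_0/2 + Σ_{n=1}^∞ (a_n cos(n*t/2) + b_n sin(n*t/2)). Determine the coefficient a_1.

a_1 = (1/(2*pi)) ∫_{-2*pi}^{2*pi} f(t) cos(t/2) dt.
Integrating by parts (boundary term plus one more integral), an antiderivative of (3*t - 1) cos(t/2) is 6*t*sin(t/2) - 2*sin(t/2) + 12*cos(t/2); evaluating from -2*pi to 2*pi: ∫_{-2*pi}^{2*pi} (3*t - 1) cos(t/2) dt = (-12) - (-12) = 0.
Hence a_1 = (1/(2*pi))·(0) = 0.

0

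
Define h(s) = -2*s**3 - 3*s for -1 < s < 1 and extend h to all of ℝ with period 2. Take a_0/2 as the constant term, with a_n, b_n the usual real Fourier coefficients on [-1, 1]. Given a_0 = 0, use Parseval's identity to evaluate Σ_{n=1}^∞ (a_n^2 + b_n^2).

Parseval: a_0^2/2 + Σ_{n≥1} (a_n^2+b_n^2) = ∫_{-1}^{1} h(s)^2 ds = 418/35.
Subtract a_0^2/2 = 0: Σ (a_n^2+b_n^2) = 418/35.

418/35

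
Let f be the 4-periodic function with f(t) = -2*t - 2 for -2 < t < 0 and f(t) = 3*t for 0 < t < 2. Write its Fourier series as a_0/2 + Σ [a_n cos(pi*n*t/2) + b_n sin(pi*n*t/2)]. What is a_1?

a_1 = 1/2 ∫_{-2}^{2} f(t) cos(pi*t/2) dt.
Split the integral at the breakpoints.
Integrating by parts (boundary term plus one more integral), an antiderivative of (-2*t - 2) cos(pi*t/2) is -4*t*sin(pi*t/2)/pi - 4*sin(pi*t/2)/pi - 8*cos(pi*t/2)/pi**2; evaluating from -2 to 0: ∫_{-2}^{0} (-2*t - 2) cos(pi*t/2) dt = (-8/pi**2) - (8/pi**2) = -16/pi**2.
Integrating by parts (boundary term plus one more integral), an antiderivative of (3*t) cos(pi*t/2) is 6*t*sin(pi*t/2)/pi + 12*cos(pi*t/2)/pi**2; evaluating from 0 to 2: ∫_{0}^{2} (3*t) cos(pi*t/2) dt = (-12/pi**2) - (12/pi**2) = -24/pi**2.
Summing the pieces and multiplying by (1/2) gives a_1 = -20/pi**2.

-20/pi**2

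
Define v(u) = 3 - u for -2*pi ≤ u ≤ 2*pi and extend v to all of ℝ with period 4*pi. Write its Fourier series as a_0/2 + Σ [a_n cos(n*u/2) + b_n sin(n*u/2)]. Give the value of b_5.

b_5 = (1/(2*pi)) ∫_{-2*pi}^{2*pi} v(u) sin(5*u/2) du.
Integrating by parts (boundary term plus one more integral), an antiderivative of (3 - u) sin(5*u/2) is 2*u*cos(5*u/2)/5 - 4*sin(5*u/2)/25 - 6*cos(5*u/2)/5; evaluating from -2*pi to 2*pi: ∫_{-2*pi}^{2*pi} (3 - u) sin(5*u/2) du = (6/5 - 4*pi/5) - (6/5 + 4*pi/5) = -8*pi/5.
Hence b_5 = (1/(2*pi))·(-8*pi/5) = -4/5.

-4/5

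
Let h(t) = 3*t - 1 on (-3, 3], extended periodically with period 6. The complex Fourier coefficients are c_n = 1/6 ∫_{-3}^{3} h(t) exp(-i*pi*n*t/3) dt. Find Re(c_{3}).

Since h is real-valued, Re(c_{3}) = 1/6 ∫_{-3}^{3} h(t) cos(pi*t) dt = a_{3}/2.
Integrating by parts (boundary term plus one more integral), an antiderivative of (3*t - 1) cos(pi*t) is 3*t*sin(pi*t)/pi - sin(pi*t)/pi + 3*cos(pi*t)/pi**2; evaluating from -3 to 3: ∫_{-3}^{3} (3*t - 1) cos(pi*t) dt = (-3/pi**2) - (-3/pi**2) = 0.
Hence Re(c_{3}) = (1/6)·(0) = 0.

0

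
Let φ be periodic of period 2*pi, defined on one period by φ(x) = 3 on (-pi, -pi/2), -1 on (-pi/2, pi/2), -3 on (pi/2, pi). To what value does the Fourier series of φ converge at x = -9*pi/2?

1

x = -9*pi/2 differs from x = -pi/2 by -2 full period(s), and the series is 2*pi-periodic.
At x = -pi/2 the one-sided limits are φ(-pi/2^-) = 3 and φ(-pi/2^+) = -1.
By Dirichlet's theorem the series converges to their average, [(3) + (-1)]/2 = 1.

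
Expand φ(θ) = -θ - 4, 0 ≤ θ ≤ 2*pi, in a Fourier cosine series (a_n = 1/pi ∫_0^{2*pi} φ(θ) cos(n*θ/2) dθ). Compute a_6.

0

a_6 = 1/pi ∫_0^{2*pi} (-θ - 4) cos(3*θ) dθ.
Integrating by parts (boundary term plus one more integral), an antiderivative of (-θ - 4) cos(3*θ) is -θ*sin(3*θ)/3 - 4*sin(3*θ)/3 - cos(3*θ)/9; evaluating from 0 to 2*pi: ∫_{0}^{2*pi} (-θ - 4) cos(3*θ) dθ = (-1/9) - (-1/9) = 0.
Hence a_6 = (1/pi)·(0) = 0.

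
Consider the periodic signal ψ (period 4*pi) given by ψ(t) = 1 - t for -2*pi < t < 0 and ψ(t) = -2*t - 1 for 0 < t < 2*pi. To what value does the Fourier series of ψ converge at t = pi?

-2*pi - 1

ψ is continuous at t = pi with value -2*pi - 1, so the series converges to -2*pi - 1 there.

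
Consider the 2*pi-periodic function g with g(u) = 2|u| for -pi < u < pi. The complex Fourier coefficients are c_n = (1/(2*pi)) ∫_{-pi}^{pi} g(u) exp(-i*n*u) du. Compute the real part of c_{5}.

Since g is real-valued, Re(c_{5}) = (1/(2*pi)) ∫_{-pi}^{pi} g(u) cos(5*u) du = a_{5}/2.
g is even and cos(5*u) is even, so the integrand is even: ∫_{-pi}^{pi} g(u) cos(5*u) du = 2∫_0^{pi} g(u) cos(5*u) du.
Integrating by parts (boundary term plus one more integral), an antiderivative of (2*u) cos(5*u) is 2*u*sin(5*u)/5 + 2*cos(5*u)/25; evaluating from 0 to pi: ∫_{0}^{pi} (2*u) cos(5*u) du = (-2/25) - (2/25) = -4/25.
So ∫_{-pi}^{pi} g(u) cos(5*u) du = -8/25.
Hence Re(c_{5}) = (1/(2*pi))·(-8/25) = -4/(25*pi).

-4/(25*pi)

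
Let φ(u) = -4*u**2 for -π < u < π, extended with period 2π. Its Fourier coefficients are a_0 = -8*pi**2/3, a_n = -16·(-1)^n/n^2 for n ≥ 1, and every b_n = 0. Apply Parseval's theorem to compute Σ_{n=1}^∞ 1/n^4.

Parseval: a_0^2/2 + Σ a_n^2 = (1/π) ∫_{-π}^{π} φ(u)^2 du = 32*pi**4/5.
Subtract a_0^2/2 = 32*pi**4/9: Σ a_n^2 = 128*pi**4/45.
Since a_n^2 = 256/n^4, Σ 1/n^4 = pi**4/90.

pi**4/90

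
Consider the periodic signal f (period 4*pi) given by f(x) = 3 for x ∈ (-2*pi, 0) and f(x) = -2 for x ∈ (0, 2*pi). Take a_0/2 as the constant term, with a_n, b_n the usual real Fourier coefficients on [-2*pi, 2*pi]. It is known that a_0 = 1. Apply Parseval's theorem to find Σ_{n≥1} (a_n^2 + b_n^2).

25/2

Parseval: a_0^2/2 + Σ_{n≥1} (a_n^2+b_n^2) = (1/(2*pi)) ∫_{-2*pi}^{2*pi} f(x)^2 dx = 13.
Subtract a_0^2/2 = 1/2: Σ (a_n^2+b_n^2) = 25/2.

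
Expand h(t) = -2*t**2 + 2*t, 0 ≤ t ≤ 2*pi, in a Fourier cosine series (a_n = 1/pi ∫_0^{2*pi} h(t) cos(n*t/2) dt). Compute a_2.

-8

a_2 = 1/pi ∫_0^{2*pi} (-2*t**2 + 2*t) cos(t) dt.
Integrating by parts twice (tabular method), an antiderivative of (-2*t**2 + 2*t) cos(t) is -2*t**2*sin(t) + 2*t*sin(t) - 4*t*cos(t) + 4*sin(t) + 2*cos(t); evaluating from 0 to 2*pi: ∫_{0}^{2*pi} (-2*t**2 + 2*t) cos(t) dt = (2 - 8*pi) - (2) = -8*pi.
Hence a_2 = (1/pi)·(-8*pi) = -8.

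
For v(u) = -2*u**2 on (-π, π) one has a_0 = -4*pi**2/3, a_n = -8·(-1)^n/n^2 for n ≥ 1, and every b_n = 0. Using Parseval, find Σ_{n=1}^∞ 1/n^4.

Parseval: a_0^2/2 + Σ a_n^2 = (1/π) ∫_{-π}^{π} v(u)^2 du = 8*pi**4/5.
Subtract a_0^2/2 = 8*pi**4/9: Σ a_n^2 = 32*pi**4/45.
Since a_n^2 = 64/n^4, Σ 1/n^4 = pi**4/90.

pi**4/90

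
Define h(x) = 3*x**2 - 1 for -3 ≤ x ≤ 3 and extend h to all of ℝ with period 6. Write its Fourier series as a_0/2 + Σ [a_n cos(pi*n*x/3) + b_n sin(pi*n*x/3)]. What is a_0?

16

a_0 = 1/3 ∫_{-3}^{3} h(x) dx = 1/3 · (48) = 16.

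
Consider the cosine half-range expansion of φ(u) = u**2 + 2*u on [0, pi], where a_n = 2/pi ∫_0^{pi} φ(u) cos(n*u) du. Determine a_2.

1

a_2 = 2/pi ∫_0^{pi} (u**2 + 2*u) cos(2*u) du.
Integrating by parts twice (tabular method), an antiderivative of (u**2 + 2*u) cos(2*u) is u**2*sin(2*u)/2 + u*sin(2*u) + u*cos(2*u)/2 - sin(2*u)/4 + cos(2*u)/2; evaluating from 0 to pi: ∫_{0}^{pi} (u**2 + 2*u) cos(2*u) du = (1/2 + pi/2) - (1/2) = pi/2.
Hence a_2 = (2/pi)·(pi/2) = 1.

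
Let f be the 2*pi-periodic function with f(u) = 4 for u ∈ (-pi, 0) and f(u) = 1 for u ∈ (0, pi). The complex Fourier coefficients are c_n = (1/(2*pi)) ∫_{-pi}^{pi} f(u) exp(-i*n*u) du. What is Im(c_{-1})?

-3/pi

Since f is real-valued, Im(c_{-1}) = -(1/(2*pi)) ∫_{-pi}^{pi} f(u) sin(-u) du = b_{1}/2.
Split the integral at the breakpoints.
Directly, an antiderivative of (4) sin(-u) is 4*cos(u); evaluating from -pi to 0: ∫_{-pi}^{0} (4) sin(-u) du = (4) - (-4) = 8.
Directly, an antiderivative of (1) sin(-u) is cos(u); evaluating from 0 to pi: ∫_{0}^{pi} (1) sin(-u) du = (-1) - (1) = -2.
So ∫_{-pi}^{pi} f(u) sin(-u) du = 6.
Hence Im(c_{-1}) = (-1/(2*pi))·(6) = -3/pi.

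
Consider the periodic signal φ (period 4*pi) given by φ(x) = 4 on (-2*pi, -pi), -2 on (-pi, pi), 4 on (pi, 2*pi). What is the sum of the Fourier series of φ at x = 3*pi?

x = 3*pi differs from x = -pi by 1 full period(s), and the series is 4*pi-periodic.
At x = -pi the one-sided limits are φ(-pi^-) = 4 and φ(-pi^+) = -2.
By Dirichlet's theorem the series converges to their average, [(4) + (-2)]/2 = 1.

1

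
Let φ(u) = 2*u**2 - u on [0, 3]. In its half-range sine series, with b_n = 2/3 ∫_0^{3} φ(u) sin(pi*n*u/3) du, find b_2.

b_2 = 2/3 ∫_0^{3} (2*u**2 - u) sin(2*pi*u/3) du.
Integrating by parts twice (tabular method), an antiderivative of (2*u**2 - u) sin(2*pi*u/3) is -3*u**2*cos(2*pi*u/3)/pi + 9*u*sin(2*pi*u/3)/pi**2 + 3*u*cos(2*pi*u/3)/(2*pi) - 9*sin(2*pi*u/3)/(4*pi**2) + 27*cos(2*pi*u/3)/(2*pi**3); evaluating from 0 to 3: ∫_{0}^{3} (2*u**2 - u) sin(2*pi*u/3) du = (9*(3 - 5*pi**2)/(2*pi**3)) - (27/(2*pi**3)) = -45/(2*pi).
Hence b_2 = (2/3)·(-45/(2*pi)) = -15/pi.

-15/pi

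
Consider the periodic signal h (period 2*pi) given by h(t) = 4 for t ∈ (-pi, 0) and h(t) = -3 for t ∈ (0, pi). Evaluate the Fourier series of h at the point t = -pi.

t = -pi differs from t = pi by -1 full period(s), and the series is 2*pi-periodic.
At t = pi the one-sided limits are h(pi^-) = -3 and h(pi^+) = 4.
By Dirichlet's theorem the series converges to their average, [(-3) + (4)]/2 = 1/2.

1/2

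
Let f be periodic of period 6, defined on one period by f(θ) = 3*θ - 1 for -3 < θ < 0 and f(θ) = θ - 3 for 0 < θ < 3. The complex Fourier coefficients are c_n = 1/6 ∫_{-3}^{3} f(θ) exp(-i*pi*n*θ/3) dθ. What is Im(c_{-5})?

Since f is real-valued, Im(c_{-5}) = -1/6 ∫_{-3}^{3} f(θ) sin(-5*pi*θ/3) dθ = b_{5}/2.
Split the integral at the breakpoints.
Integrating by parts (boundary term plus one more integral), an antiderivative of (3*θ - 1) sin(-5*pi*θ/3) is 9*θ*cos(5*pi*θ/3)/(5*pi) - 27*sin(5*pi*θ/3)/(25*pi**2) - 3*cos(5*pi*θ/3)/(5*pi); evaluating from -3 to 0: ∫_{-3}^{0} (3*θ - 1) sin(-5*pi*θ/3) dθ = (-3/(5*pi)) - (6/pi) = -33/(5*pi).
Integrating by parts (boundary term plus one more integral), an antiderivative of (θ - 3) sin(-5*pi*θ/3) is 3*θ*cos(5*pi*θ/3)/(5*pi) - 9*sin(5*pi*θ/3)/(25*pi**2) - 9*cos(5*pi*θ/3)/(5*pi); evaluating from 0 to 3: ∫_{0}^{3} (θ - 3) sin(-5*pi*θ/3) dθ = (0) - (-9/(5*pi)) = 9/(5*pi).
So ∫_{-3}^{3} f(θ) sin(-5*pi*θ/3) dθ = -24/(5*pi).
Hence Im(c_{-5}) = (-1/6)·(-24/(5*pi)) = 4/(5*pi).

4/(5*pi)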